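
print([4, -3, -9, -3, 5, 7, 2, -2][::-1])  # [-2, 2, 7, 5, -3, -9, -3, 4]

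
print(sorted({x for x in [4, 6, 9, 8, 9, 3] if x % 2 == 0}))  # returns [4, 6, 8]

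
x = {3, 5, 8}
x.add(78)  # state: {3, 5, 8, 78}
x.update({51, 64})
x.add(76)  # {3, 5, 8, 51, 64, 76, 78}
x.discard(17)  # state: {3, 5, 8, 51, 64, 76, 78}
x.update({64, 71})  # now {3, 5, 8, 51, 64, 71, 76, 78}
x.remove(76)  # {3, 5, 8, 51, 64, 71, 78}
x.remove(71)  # {3, 5, 8, 51, 64, 78}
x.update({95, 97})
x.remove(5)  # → {3, 8, 51, 64, 78, 95, 97}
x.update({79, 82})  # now {3, 8, 51, 64, 78, 79, 82, 95, 97}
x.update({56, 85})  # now {3, 8, 51, 56, 64, 78, 79, 82, 85, 95, 97}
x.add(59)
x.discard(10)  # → {3, 8, 51, 56, 59, 64, 78, 79, 82, 85, 95, 97}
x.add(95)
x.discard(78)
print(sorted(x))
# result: [3, 8, 51, 56, 59, 64, 79, 82, 85, 95, 97]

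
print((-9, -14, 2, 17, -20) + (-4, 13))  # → (-9, -14, 2, 17, -20, -4, 13)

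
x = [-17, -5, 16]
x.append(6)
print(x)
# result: [-17, -5, 16, 6]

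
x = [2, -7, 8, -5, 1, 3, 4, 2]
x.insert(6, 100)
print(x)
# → [2, -7, 8, -5, 1, 3, 100, 4, 2]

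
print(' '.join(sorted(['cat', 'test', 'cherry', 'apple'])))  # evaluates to apple cat cherry test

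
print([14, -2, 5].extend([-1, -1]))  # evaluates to None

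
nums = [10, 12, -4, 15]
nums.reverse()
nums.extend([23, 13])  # [15, -4, 12, 10, 23, 13]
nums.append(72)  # [15, -4, 12, 10, 23, 13, 72]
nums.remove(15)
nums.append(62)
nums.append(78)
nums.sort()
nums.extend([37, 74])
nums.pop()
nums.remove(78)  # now [-4, 10, 12, 13, 23, 62, 72, 37]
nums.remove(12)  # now [-4, 10, 13, 23, 62, 72, 37]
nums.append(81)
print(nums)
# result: [-4, 10, 13, 23, 62, 72, 37, 81]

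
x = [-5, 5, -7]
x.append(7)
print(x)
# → [-5, 5, -7, 7]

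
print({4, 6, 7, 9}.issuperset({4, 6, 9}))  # True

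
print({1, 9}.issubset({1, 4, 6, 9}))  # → True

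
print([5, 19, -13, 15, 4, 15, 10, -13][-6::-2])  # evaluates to [-13, 5]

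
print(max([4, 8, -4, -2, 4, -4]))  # 8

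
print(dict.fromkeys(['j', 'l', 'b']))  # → {'j': None, 'l': None, 'b': None}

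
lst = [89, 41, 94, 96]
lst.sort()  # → [41, 89, 94, 96]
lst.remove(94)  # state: [41, 89, 96]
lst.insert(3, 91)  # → [41, 89, 96, 91]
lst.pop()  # 91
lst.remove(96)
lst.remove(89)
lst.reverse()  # [41]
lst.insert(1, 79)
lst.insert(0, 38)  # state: [38, 41, 79]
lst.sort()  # [38, 41, 79]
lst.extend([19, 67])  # [38, 41, 79, 19, 67]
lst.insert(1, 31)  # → [38, 31, 41, 79, 19, 67]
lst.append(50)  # [38, 31, 41, 79, 19, 67, 50]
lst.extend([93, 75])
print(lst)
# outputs [38, 31, 41, 79, 19, 67, 50, 93, 75]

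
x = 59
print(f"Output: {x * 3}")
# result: Output: 177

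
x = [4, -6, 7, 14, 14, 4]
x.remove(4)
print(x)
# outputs [-6, 7, 14, 14, 4]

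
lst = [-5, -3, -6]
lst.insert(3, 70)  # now [-5, -3, -6, 70]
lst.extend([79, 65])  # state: [-5, -3, -6, 70, 79, 65]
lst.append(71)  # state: [-5, -3, -6, 70, 79, 65, 71]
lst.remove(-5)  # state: [-3, -6, 70, 79, 65, 71]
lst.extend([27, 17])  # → [-3, -6, 70, 79, 65, 71, 27, 17]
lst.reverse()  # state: [17, 27, 71, 65, 79, 70, -6, -3]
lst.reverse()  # [-3, -6, 70, 79, 65, 71, 27, 17]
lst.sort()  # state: [-6, -3, 17, 27, 65, 70, 71, 79]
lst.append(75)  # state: [-6, -3, 17, 27, 65, 70, 71, 79, 75]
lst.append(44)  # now [-6, -3, 17, 27, 65, 70, 71, 79, 75, 44]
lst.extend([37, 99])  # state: [-6, -3, 17, 27, 65, 70, 71, 79, 75, 44, 37, 99]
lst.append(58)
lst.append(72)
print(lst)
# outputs [-6, -3, 17, 27, 65, 70, 71, 79, 75, 44, 37, 99, 58, 72]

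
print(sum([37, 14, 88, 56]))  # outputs 195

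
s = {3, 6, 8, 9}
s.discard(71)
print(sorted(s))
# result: [3, 6, 8, 9]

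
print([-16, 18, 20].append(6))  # None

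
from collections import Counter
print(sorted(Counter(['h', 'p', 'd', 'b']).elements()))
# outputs ['b', 'd', 'h', 'p']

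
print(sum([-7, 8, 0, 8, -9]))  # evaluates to 0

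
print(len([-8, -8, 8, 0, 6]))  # 5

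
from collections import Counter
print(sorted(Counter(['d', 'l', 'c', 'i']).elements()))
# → ['c', 'd', 'i', 'l']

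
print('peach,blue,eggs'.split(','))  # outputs ['peach', 'blue', 'eggs']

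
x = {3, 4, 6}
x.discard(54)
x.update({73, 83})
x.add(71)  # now {3, 4, 6, 71, 73, 83}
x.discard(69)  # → {3, 4, 6, 71, 73, 83}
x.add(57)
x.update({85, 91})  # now {3, 4, 6, 57, 71, 73, 83, 85, 91}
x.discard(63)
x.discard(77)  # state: {3, 4, 6, 57, 71, 73, 83, 85, 91}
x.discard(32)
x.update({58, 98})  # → {3, 4, 6, 57, 58, 71, 73, 83, 85, 91, 98}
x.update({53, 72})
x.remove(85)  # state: {3, 4, 6, 53, 57, 58, 71, 72, 73, 83, 91, 98}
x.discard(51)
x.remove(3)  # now {4, 6, 53, 57, 58, 71, 72, 73, 83, 91, 98}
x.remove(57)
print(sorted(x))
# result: [4, 6, 53, 58, 71, 72, 73, 83, 91, 98]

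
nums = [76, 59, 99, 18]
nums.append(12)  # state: [76, 59, 99, 18, 12]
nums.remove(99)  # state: [76, 59, 18, 12]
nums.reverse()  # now [12, 18, 59, 76]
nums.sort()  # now [12, 18, 59, 76]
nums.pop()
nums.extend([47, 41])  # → [12, 18, 59, 47, 41]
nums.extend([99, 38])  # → [12, 18, 59, 47, 41, 99, 38]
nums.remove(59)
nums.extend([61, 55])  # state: [12, 18, 47, 41, 99, 38, 61, 55]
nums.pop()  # 55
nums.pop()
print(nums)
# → [12, 18, 47, 41, 99, 38]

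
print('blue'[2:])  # ue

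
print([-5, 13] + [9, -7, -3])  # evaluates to [-5, 13, 9, -7, -3]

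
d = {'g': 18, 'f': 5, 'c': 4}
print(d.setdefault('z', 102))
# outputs 102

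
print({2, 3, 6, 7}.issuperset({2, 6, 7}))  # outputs True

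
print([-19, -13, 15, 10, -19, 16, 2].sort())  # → None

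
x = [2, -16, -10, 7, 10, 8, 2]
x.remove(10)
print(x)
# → [2, -16, -10, 7, 8, 2]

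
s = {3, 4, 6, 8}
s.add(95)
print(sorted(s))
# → [3, 4, 6, 8, 95]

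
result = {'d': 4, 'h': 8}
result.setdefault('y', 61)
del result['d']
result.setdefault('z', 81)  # 81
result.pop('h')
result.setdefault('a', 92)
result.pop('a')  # 92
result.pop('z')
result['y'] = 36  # {'y': 36}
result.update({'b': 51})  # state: {'y': 36, 'b': 51}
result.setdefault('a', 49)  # 49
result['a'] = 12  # {'y': 36, 'b': 51, 'a': 12}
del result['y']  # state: {'b': 51, 'a': 12}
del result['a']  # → {'b': 51}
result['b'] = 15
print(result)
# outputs {'b': 15}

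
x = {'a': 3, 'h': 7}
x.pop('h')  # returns 7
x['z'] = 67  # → {'a': 3, 'z': 67}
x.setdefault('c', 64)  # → 64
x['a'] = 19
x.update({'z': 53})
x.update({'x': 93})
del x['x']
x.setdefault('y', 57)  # 57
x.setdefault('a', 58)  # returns 19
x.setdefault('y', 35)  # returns 57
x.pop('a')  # 19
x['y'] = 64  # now {'z': 53, 'c': 64, 'y': 64}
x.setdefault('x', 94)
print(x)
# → {'z': 53, 'c': 64, 'y': 64, 'x': 94}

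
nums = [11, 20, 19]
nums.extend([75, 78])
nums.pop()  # 78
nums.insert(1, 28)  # [11, 28, 20, 19, 75]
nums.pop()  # 75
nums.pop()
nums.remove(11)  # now [28, 20]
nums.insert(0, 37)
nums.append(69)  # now [37, 28, 20, 69]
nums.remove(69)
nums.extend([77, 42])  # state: [37, 28, 20, 77, 42]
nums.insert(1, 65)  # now [37, 65, 28, 20, 77, 42]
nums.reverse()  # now [42, 77, 20, 28, 65, 37]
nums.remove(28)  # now [42, 77, 20, 65, 37]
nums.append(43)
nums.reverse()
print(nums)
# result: [43, 37, 65, 20, 77, 42]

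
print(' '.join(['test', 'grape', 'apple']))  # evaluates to test grape apple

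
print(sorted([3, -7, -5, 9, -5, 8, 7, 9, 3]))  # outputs [-7, -5, -5, 3, 3, 7, 8, 9, 9]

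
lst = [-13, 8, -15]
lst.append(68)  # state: [-13, 8, -15, 68]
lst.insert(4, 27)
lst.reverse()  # [27, 68, -15, 8, -13]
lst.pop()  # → -13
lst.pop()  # 8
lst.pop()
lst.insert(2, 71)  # [27, 68, 71]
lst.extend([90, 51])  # [27, 68, 71, 90, 51]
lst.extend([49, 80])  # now [27, 68, 71, 90, 51, 49, 80]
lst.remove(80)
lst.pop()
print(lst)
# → [27, 68, 71, 90, 51]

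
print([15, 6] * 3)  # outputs [15, 6, 15, 6, 15, 6]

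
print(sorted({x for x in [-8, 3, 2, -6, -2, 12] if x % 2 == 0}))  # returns [-8, -6, -2, 2, 12]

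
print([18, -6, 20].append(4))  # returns None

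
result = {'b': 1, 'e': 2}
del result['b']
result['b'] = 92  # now {'e': 2, 'b': 92}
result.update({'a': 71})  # {'e': 2, 'b': 92, 'a': 71}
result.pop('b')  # 92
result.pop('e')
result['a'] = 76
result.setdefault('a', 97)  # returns 76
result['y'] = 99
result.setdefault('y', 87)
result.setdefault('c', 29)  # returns 29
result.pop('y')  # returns 99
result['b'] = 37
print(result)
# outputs {'a': 76, 'c': 29, 'b': 37}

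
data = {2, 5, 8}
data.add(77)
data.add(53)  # {2, 5, 8, 53, 77}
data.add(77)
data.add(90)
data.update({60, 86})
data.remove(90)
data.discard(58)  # {2, 5, 8, 53, 60, 77, 86}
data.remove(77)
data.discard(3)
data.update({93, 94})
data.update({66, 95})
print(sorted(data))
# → [2, 5, 8, 53, 60, 66, 86, 93, 94, 95]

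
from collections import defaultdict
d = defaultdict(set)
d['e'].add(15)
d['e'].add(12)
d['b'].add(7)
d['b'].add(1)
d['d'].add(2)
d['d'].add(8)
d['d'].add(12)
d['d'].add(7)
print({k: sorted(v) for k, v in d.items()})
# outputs {'e': [12, 15], 'b': [1, 7], 'd': [2, 7, 8, 12]}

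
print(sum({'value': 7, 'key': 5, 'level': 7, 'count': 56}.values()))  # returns 75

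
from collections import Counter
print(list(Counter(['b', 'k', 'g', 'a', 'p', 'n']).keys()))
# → ['b', 'k', 'g', 'a', 'p', 'n']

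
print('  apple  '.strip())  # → apple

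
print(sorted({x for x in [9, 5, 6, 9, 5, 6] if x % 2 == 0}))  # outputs [6]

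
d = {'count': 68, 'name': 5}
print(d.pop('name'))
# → 5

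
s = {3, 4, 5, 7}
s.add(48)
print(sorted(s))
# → [3, 4, 5, 7, 48]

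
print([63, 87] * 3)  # [63, 87, 63, 87, 63, 87]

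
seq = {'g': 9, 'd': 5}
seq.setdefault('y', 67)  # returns 67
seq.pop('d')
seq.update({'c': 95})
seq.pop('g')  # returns 9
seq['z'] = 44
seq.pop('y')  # 67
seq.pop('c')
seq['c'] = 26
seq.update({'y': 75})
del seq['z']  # {'c': 26, 'y': 75}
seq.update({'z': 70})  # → {'c': 26, 'y': 75, 'z': 70}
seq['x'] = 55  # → {'c': 26, 'y': 75, 'z': 70, 'x': 55}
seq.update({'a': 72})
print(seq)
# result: {'c': 26, 'y': 75, 'z': 70, 'x': 55, 'a': 72}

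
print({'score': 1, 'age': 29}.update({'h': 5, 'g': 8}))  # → None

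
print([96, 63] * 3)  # [96, 63, 96, 63, 96, 63]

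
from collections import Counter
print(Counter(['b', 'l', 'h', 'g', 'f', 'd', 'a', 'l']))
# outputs Counter({'l': 2, 'b': 1, 'h': 1, 'g': 1, 'f': 1, 'd': 1, 'a': 1})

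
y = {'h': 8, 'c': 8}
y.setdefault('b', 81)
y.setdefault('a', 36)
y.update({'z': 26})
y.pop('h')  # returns 8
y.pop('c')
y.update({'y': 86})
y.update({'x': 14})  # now {'b': 81, 'a': 36, 'z': 26, 'y': 86, 'x': 14}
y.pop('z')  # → 26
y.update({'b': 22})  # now {'b': 22, 'a': 36, 'y': 86, 'x': 14}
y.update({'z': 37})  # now {'b': 22, 'a': 36, 'y': 86, 'x': 14, 'z': 37}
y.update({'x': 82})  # {'b': 22, 'a': 36, 'y': 86, 'x': 82, 'z': 37}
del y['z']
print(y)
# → {'b': 22, 'a': 36, 'y': 86, 'x': 82}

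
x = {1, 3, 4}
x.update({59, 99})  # {1, 3, 4, 59, 99}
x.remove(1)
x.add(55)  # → {3, 4, 55, 59, 99}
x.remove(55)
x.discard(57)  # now {3, 4, 59, 99}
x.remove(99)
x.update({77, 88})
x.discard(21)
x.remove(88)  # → {3, 4, 59, 77}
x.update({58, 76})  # {3, 4, 58, 59, 76, 77}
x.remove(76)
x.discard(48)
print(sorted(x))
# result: [3, 4, 58, 59, 77]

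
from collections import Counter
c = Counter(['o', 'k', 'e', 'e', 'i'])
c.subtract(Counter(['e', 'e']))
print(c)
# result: Counter({'o': 1, 'k': 1, 'i': 1, 'e': 0})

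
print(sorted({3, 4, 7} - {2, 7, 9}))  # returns [3, 4]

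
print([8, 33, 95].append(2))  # None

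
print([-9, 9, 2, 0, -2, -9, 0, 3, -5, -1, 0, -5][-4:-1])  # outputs [-5, -1, 0]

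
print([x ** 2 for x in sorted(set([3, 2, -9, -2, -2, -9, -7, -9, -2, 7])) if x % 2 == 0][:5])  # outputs [4, 4]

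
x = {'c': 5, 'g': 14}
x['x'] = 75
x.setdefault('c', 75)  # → 5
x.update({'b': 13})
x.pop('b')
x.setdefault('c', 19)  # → 5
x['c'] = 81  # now {'c': 81, 'g': 14, 'x': 75}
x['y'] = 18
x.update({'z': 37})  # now {'c': 81, 'g': 14, 'x': 75, 'y': 18, 'z': 37}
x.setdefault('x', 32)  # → 75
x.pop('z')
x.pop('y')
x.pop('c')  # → 81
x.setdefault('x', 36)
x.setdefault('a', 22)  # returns 22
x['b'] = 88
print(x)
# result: {'g': 14, 'x': 75, 'a': 22, 'b': 88}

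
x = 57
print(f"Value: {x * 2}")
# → Value: 114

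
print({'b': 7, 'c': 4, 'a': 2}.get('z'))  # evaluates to None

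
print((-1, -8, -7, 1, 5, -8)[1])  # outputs -8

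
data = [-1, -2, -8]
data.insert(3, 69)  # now [-1, -2, -8, 69]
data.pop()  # 69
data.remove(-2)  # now [-1, -8]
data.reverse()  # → [-8, -1]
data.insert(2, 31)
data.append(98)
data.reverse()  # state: [98, 31, -1, -8]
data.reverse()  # [-8, -1, 31, 98]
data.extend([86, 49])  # [-8, -1, 31, 98, 86, 49]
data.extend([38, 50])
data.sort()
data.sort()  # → [-8, -1, 31, 38, 49, 50, 86, 98]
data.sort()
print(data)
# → [-8, -1, 31, 38, 49, 50, 86, 98]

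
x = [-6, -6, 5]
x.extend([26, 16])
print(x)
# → [-6, -6, 5, 26, 16]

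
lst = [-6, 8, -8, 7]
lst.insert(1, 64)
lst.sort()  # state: [-8, -6, 7, 8, 64]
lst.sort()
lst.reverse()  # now [64, 8, 7, -6, -8]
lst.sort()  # [-8, -6, 7, 8, 64]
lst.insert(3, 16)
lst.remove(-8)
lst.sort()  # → [-6, 7, 8, 16, 64]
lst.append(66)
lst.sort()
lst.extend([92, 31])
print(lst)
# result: [-6, 7, 8, 16, 64, 66, 92, 31]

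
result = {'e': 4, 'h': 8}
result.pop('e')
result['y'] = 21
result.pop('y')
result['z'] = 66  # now {'h': 8, 'z': 66}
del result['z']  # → {'h': 8}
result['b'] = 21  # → {'h': 8, 'b': 21}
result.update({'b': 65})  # {'h': 8, 'b': 65}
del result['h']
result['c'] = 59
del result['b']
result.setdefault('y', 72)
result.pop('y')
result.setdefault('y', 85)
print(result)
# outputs {'c': 59, 'y': 85}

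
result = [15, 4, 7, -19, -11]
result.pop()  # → -11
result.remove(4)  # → [15, 7, -19]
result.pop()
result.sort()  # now [7, 15]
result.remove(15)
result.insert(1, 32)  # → [7, 32]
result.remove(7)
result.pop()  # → 32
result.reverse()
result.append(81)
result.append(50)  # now [81, 50]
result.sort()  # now [50, 81]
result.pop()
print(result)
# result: [50]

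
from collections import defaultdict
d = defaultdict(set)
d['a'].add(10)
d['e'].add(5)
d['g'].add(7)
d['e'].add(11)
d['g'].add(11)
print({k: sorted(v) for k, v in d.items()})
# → {'a': [10], 'e': [5, 11], 'g': [7, 11]}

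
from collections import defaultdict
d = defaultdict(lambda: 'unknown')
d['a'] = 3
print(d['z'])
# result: unknown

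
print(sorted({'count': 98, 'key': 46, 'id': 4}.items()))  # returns [('count', 98), ('id', 4), ('key', 46)]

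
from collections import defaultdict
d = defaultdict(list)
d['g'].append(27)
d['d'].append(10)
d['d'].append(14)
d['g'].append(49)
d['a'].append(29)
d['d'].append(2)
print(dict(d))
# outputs {'g': [27, 49], 'd': [10, 14, 2], 'a': [29]}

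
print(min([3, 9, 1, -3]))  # -3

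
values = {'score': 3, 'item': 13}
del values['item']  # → {'score': 3}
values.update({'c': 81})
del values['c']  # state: {'score': 3}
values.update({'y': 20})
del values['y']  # {'score': 3}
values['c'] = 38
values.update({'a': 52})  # {'score': 3, 'c': 38, 'a': 52}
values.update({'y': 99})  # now {'score': 3, 'c': 38, 'a': 52, 'y': 99}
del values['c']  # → {'score': 3, 'a': 52, 'y': 99}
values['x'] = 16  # {'score': 3, 'a': 52, 'y': 99, 'x': 16}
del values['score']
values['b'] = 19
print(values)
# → {'a': 52, 'y': 99, 'x': 16, 'b': 19}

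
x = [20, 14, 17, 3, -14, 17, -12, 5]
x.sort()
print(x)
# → [-14, -12, 3, 5, 14, 17, 17, 20]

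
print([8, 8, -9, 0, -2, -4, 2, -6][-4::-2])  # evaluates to [-2, -9, 8]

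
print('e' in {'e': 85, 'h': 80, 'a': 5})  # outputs True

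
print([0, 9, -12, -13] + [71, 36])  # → [0, 9, -12, -13, 71, 36]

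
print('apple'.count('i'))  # 0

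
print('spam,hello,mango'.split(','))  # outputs ['spam', 'hello', 'mango']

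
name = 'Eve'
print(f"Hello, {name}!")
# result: Hello, Eve!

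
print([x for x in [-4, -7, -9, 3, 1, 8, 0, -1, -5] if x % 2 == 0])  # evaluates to [-4, 8, 0]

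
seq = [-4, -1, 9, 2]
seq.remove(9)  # [-4, -1, 2]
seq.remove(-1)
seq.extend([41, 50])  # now [-4, 2, 41, 50]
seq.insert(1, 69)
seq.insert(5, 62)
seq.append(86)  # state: [-4, 69, 2, 41, 50, 62, 86]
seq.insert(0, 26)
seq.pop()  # 86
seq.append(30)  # [26, -4, 69, 2, 41, 50, 62, 30]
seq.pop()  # 30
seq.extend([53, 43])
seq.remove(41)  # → [26, -4, 69, 2, 50, 62, 53, 43]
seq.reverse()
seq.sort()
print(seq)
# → [-4, 2, 26, 43, 50, 53, 62, 69]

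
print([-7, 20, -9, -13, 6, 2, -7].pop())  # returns -7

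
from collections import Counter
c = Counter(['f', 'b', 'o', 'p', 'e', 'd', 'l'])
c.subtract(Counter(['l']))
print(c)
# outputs Counter({'f': 1, 'b': 1, 'o': 1, 'p': 1, 'e': 1, 'd': 1, 'l': 0})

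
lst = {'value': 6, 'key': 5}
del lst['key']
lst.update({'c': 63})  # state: {'value': 6, 'c': 63}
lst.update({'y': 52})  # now {'value': 6, 'c': 63, 'y': 52}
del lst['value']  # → {'c': 63, 'y': 52}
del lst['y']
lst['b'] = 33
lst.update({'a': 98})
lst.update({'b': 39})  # {'c': 63, 'b': 39, 'a': 98}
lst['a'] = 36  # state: {'c': 63, 'b': 39, 'a': 36}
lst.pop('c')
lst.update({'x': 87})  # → {'b': 39, 'a': 36, 'x': 87}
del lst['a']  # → {'b': 39, 'x': 87}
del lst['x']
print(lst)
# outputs {'b': 39}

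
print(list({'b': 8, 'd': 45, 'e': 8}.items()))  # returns [('b', 8), ('d', 45), ('e', 8)]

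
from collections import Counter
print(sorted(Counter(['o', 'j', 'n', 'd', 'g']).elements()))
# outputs ['d', 'g', 'j', 'n', 'o']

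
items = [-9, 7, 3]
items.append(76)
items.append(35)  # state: [-9, 7, 3, 76, 35]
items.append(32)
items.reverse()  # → [32, 35, 76, 3, 7, -9]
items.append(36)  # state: [32, 35, 76, 3, 7, -9, 36]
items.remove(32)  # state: [35, 76, 3, 7, -9, 36]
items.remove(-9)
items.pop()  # 36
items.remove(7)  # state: [35, 76, 3]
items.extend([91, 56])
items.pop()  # 56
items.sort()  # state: [3, 35, 76, 91]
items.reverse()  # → [91, 76, 35, 3]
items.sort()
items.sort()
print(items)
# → [3, 35, 76, 91]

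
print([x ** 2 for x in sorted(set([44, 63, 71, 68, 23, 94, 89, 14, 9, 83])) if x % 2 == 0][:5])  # [196, 1936, 4624, 8836]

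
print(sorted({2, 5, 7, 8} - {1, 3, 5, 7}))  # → [2, 8]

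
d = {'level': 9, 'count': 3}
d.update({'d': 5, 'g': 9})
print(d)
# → {'level': 9, 'count': 3, 'd': 5, 'g': 9}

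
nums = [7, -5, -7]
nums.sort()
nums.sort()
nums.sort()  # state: [-7, -5, 7]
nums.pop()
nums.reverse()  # [-5, -7]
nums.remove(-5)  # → [-7]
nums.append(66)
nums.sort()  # [-7, 66]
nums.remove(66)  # [-7]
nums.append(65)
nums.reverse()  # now [65, -7]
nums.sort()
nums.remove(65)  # [-7]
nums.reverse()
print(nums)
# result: [-7]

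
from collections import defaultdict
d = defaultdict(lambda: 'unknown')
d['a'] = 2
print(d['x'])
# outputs unknown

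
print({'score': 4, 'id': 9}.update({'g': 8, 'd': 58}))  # None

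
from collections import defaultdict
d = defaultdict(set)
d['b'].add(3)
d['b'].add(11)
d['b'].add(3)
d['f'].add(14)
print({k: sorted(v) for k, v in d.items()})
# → {'b': [3, 11], 'f': [14]}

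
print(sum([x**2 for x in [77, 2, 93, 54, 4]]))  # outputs 17514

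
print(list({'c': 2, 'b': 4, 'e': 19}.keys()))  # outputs ['c', 'b', 'e']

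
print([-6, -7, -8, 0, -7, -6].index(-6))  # 0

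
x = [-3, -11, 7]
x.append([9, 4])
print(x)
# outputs [-3, -11, 7, [9, 4]]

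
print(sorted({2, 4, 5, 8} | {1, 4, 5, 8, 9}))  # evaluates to [1, 2, 4, 5, 8, 9]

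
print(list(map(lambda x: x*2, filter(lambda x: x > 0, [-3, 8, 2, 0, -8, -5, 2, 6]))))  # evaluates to [16, 4, 4, 12]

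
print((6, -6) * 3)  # (6, -6, 6, -6, 6, -6)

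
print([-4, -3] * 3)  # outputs [-4, -3, -4, -3, -4, -3]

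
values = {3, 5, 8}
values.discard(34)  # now {3, 5, 8}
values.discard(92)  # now {3, 5, 8}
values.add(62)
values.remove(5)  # {3, 8, 62}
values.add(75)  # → {3, 8, 62, 75}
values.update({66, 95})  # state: {3, 8, 62, 66, 75, 95}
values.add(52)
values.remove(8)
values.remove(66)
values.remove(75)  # {3, 52, 62, 95}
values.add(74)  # {3, 52, 62, 74, 95}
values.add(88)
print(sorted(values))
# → [3, 52, 62, 74, 88, 95]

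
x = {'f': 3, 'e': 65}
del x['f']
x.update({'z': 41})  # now {'e': 65, 'z': 41}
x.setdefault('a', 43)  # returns 43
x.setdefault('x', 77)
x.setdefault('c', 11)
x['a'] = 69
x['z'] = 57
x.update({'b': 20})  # {'e': 65, 'z': 57, 'a': 69, 'x': 77, 'c': 11, 'b': 20}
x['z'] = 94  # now {'e': 65, 'z': 94, 'a': 69, 'x': 77, 'c': 11, 'b': 20}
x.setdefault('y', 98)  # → 98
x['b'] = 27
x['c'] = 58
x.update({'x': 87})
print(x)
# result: {'e': 65, 'z': 94, 'a': 69, 'x': 87, 'c': 58, 'b': 27, 'y': 98}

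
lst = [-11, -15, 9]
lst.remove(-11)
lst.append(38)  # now [-15, 9, 38]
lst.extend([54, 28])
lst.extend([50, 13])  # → [-15, 9, 38, 54, 28, 50, 13]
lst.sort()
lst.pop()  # 54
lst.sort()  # [-15, 9, 13, 28, 38, 50]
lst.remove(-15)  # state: [9, 13, 28, 38, 50]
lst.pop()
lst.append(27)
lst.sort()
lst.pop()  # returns 38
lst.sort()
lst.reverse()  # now [28, 27, 13, 9]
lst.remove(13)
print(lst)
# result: [28, 27, 9]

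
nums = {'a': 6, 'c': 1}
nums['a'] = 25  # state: {'a': 25, 'c': 1}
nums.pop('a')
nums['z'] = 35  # {'c': 1, 'z': 35}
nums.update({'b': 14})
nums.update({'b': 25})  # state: {'c': 1, 'z': 35, 'b': 25}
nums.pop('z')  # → 35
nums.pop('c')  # 1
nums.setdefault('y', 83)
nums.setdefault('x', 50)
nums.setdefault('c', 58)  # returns 58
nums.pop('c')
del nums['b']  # {'y': 83, 'x': 50}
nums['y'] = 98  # {'y': 98, 'x': 50}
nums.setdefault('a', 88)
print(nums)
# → {'y': 98, 'x': 50, 'a': 88}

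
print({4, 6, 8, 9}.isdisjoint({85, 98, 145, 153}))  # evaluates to True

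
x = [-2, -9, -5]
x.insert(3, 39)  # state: [-2, -9, -5, 39]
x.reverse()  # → [39, -5, -9, -2]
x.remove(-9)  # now [39, -5, -2]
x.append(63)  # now [39, -5, -2, 63]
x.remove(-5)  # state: [39, -2, 63]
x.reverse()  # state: [63, -2, 39]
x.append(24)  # [63, -2, 39, 24]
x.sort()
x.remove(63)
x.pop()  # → 39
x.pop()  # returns 24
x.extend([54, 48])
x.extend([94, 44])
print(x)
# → [-2, 54, 48, 94, 44]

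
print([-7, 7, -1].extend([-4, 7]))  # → None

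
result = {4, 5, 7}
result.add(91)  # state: {4, 5, 7, 91}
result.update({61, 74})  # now {4, 5, 7, 61, 74, 91}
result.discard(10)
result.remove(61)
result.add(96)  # {4, 5, 7, 74, 91, 96}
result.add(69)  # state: {4, 5, 7, 69, 74, 91, 96}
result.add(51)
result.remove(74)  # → {4, 5, 7, 51, 69, 91, 96}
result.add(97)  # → {4, 5, 7, 51, 69, 91, 96, 97}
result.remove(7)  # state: {4, 5, 51, 69, 91, 96, 97}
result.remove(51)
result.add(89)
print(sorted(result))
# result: [4, 5, 69, 89, 91, 96, 97]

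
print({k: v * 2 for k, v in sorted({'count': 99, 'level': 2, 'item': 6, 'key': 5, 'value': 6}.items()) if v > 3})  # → {'count': 198, 'item': 12, 'key': 10, 'value': 12}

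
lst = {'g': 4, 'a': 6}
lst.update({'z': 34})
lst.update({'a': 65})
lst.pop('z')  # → 34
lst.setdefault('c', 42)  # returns 42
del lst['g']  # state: {'a': 65, 'c': 42}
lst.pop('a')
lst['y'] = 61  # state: {'c': 42, 'y': 61}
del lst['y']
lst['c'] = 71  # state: {'c': 71}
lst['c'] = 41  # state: {'c': 41}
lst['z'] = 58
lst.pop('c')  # 41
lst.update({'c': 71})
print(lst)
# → {'z': 58, 'c': 71}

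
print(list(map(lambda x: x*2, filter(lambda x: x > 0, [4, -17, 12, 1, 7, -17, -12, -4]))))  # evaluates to [8, 24, 2, 14]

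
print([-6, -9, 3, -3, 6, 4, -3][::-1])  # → [-3, 4, 6, -3, 3, -9, -6]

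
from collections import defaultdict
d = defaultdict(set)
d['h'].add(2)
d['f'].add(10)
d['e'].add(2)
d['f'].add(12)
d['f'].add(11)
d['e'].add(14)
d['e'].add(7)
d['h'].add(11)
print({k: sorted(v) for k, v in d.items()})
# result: {'h': [2, 11], 'f': [10, 11, 12], 'e': [2, 7, 14]}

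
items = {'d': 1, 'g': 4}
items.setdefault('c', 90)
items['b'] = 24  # {'d': 1, 'g': 4, 'c': 90, 'b': 24}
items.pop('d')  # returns 1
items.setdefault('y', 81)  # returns 81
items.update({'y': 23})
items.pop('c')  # 90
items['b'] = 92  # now {'g': 4, 'b': 92, 'y': 23}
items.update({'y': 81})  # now {'g': 4, 'b': 92, 'y': 81}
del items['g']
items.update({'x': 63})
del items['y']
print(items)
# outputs {'b': 92, 'x': 63}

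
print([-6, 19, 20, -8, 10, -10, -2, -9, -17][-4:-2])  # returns [-10, -2]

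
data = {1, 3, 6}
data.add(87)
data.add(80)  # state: {1, 3, 6, 80, 87}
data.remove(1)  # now {3, 6, 80, 87}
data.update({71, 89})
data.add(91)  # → {3, 6, 71, 80, 87, 89, 91}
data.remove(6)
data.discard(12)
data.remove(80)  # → {3, 71, 87, 89, 91}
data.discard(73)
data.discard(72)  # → {3, 71, 87, 89, 91}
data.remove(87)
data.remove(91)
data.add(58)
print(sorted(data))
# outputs [3, 58, 71, 89]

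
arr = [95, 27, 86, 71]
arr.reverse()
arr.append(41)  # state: [71, 86, 27, 95, 41]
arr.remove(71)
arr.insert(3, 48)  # [86, 27, 95, 48, 41]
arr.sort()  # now [27, 41, 48, 86, 95]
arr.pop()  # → 95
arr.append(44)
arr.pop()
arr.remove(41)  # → [27, 48, 86]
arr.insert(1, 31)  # [27, 31, 48, 86]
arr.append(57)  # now [27, 31, 48, 86, 57]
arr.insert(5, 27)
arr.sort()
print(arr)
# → [27, 27, 31, 48, 57, 86]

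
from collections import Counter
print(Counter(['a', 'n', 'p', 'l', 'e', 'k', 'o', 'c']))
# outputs Counter({'a': 1, 'n': 1, 'p': 1, 'l': 1, 'e': 1, 'k': 1, 'o': 1, 'c': 1})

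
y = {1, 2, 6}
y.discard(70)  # {1, 2, 6}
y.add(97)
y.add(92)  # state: {1, 2, 6, 92, 97}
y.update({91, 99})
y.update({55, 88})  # {1, 2, 6, 55, 88, 91, 92, 97, 99}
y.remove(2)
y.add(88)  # {1, 6, 55, 88, 91, 92, 97, 99}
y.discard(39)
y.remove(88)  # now {1, 6, 55, 91, 92, 97, 99}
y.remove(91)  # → {1, 6, 55, 92, 97, 99}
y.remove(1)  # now {6, 55, 92, 97, 99}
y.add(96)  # {6, 55, 92, 96, 97, 99}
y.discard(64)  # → {6, 55, 92, 96, 97, 99}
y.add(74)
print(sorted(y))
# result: [6, 55, 74, 92, 96, 97, 99]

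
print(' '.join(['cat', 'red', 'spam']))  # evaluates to cat red spam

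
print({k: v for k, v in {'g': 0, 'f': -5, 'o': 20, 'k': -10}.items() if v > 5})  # {'o': 20}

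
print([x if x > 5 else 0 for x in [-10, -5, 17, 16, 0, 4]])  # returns [0, 0, 17, 16, 0, 0]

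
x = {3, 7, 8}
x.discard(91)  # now {3, 7, 8}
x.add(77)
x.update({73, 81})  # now {3, 7, 8, 73, 77, 81}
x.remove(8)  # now {3, 7, 73, 77, 81}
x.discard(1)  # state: {3, 7, 73, 77, 81}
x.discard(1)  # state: {3, 7, 73, 77, 81}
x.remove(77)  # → {3, 7, 73, 81}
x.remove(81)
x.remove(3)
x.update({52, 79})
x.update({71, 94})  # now {7, 52, 71, 73, 79, 94}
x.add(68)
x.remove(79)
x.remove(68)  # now {7, 52, 71, 73, 94}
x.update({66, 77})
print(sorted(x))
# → [7, 52, 66, 71, 73, 77, 94]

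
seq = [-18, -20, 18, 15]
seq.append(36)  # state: [-18, -20, 18, 15, 36]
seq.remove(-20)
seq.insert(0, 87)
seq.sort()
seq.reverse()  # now [87, 36, 18, 15, -18]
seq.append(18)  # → [87, 36, 18, 15, -18, 18]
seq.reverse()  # [18, -18, 15, 18, 36, 87]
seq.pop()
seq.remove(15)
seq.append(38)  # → [18, -18, 18, 36, 38]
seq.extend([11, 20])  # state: [18, -18, 18, 36, 38, 11, 20]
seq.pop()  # 20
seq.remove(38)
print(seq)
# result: [18, -18, 18, 36, 11]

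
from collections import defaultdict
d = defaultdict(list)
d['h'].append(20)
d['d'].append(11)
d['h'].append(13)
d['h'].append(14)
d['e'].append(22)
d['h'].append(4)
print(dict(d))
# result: {'h': [20, 13, 14, 4], 'd': [11], 'e': [22]}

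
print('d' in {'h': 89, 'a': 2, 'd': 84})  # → True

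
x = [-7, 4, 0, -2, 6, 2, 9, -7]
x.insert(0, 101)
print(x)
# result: [101, -7, 4, 0, -2, 6, 2, 9, -7]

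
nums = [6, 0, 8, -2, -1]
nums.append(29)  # [6, 0, 8, -2, -1, 29]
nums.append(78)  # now [6, 0, 8, -2, -1, 29, 78]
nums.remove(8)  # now [6, 0, -2, -1, 29, 78]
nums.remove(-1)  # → [6, 0, -2, 29, 78]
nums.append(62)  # [6, 0, -2, 29, 78, 62]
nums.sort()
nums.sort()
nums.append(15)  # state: [-2, 0, 6, 29, 62, 78, 15]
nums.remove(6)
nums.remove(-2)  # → [0, 29, 62, 78, 15]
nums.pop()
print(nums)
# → [0, 29, 62, 78]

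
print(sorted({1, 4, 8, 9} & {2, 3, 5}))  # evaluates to []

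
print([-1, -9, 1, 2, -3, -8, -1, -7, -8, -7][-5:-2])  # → [-8, -1, -7]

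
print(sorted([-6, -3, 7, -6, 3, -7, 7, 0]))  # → [-7, -6, -6, -3, 0, 3, 7, 7]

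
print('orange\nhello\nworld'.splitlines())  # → ['orange', 'hello', 'world']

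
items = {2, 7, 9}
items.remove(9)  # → {2, 7}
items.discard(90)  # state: {2, 7}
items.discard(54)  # {2, 7}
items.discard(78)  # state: {2, 7}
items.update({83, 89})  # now {2, 7, 83, 89}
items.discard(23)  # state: {2, 7, 83, 89}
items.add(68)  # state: {2, 7, 68, 83, 89}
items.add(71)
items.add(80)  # {2, 7, 68, 71, 80, 83, 89}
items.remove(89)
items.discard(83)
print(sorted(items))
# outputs [2, 7, 68, 71, 80]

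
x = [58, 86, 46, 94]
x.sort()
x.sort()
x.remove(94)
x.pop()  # 86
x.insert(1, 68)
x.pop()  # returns 58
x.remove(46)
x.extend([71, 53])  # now [68, 71, 53]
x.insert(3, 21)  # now [68, 71, 53, 21]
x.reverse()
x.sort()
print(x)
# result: [21, 53, 68, 71]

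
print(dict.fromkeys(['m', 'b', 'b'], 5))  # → {'m': 5, 'b': 5}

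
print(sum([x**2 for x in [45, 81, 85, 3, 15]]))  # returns 16045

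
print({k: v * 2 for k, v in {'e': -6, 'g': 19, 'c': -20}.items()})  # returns {'e': -12, 'g': 38, 'c': -40}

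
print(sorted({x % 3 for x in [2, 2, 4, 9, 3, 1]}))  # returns [0, 1, 2]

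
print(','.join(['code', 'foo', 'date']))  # code,foo,date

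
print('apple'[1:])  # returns pple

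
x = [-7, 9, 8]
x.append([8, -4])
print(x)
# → [-7, 9, 8, [8, -4]]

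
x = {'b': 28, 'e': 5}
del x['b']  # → {'e': 5}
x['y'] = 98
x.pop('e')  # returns 5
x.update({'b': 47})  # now {'y': 98, 'b': 47}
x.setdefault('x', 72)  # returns 72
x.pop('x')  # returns 72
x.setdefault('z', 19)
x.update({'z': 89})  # {'y': 98, 'b': 47, 'z': 89}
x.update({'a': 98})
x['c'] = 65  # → {'y': 98, 'b': 47, 'z': 89, 'a': 98, 'c': 65}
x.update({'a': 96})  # {'y': 98, 'b': 47, 'z': 89, 'a': 96, 'c': 65}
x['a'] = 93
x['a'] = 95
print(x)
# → {'y': 98, 'b': 47, 'z': 89, 'a': 95, 'c': 65}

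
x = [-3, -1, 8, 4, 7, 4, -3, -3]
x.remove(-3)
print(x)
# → [-1, 8, 4, 7, 4, -3, -3]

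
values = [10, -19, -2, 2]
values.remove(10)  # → [-19, -2, 2]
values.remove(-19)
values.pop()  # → 2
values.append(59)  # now [-2, 59]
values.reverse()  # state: [59, -2]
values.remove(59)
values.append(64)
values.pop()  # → 64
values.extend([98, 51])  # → [-2, 98, 51]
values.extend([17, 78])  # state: [-2, 98, 51, 17, 78]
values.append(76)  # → [-2, 98, 51, 17, 78, 76]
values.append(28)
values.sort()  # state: [-2, 17, 28, 51, 76, 78, 98]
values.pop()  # 98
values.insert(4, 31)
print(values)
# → [-2, 17, 28, 51, 31, 76, 78]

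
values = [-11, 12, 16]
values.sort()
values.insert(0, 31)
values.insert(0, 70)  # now [70, 31, -11, 12, 16]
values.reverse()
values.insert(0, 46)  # [46, 16, 12, -11, 31, 70]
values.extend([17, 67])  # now [46, 16, 12, -11, 31, 70, 17, 67]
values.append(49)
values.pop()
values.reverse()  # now [67, 17, 70, 31, -11, 12, 16, 46]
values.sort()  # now [-11, 12, 16, 17, 31, 46, 67, 70]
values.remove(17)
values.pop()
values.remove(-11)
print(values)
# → [12, 16, 31, 46, 67]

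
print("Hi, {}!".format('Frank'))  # Hi, Frank!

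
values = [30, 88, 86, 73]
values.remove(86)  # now [30, 88, 73]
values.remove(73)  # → [30, 88]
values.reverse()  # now [88, 30]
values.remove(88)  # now [30]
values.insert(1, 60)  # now [30, 60]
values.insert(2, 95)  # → [30, 60, 95]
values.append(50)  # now [30, 60, 95, 50]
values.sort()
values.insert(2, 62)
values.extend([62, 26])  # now [30, 50, 62, 60, 95, 62, 26]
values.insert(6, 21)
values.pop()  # 26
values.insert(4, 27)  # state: [30, 50, 62, 60, 27, 95, 62, 21]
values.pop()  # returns 21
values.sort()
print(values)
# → [27, 30, 50, 60, 62, 62, 95]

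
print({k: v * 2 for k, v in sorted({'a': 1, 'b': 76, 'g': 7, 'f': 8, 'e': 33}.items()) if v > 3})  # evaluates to {'b': 152, 'e': 66, 'f': 16, 'g': 14}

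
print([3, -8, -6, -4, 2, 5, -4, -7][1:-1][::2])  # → [-8, -4, 5]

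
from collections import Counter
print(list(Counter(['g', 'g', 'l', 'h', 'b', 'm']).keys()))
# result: ['g', 'l', 'h', 'b', 'm']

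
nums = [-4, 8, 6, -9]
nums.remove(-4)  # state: [8, 6, -9]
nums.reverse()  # [-9, 6, 8]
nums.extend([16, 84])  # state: [-9, 6, 8, 16, 84]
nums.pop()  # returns 84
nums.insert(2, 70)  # [-9, 6, 70, 8, 16]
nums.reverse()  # [16, 8, 70, 6, -9]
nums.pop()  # -9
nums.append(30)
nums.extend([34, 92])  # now [16, 8, 70, 6, 30, 34, 92]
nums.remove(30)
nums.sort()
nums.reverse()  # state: [92, 70, 34, 16, 8, 6]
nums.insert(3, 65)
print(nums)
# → [92, 70, 34, 65, 16, 8, 6]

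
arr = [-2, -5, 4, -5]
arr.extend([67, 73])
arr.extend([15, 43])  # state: [-2, -5, 4, -5, 67, 73, 15, 43]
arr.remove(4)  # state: [-2, -5, -5, 67, 73, 15, 43]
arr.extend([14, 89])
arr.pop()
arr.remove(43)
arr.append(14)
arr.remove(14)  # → [-2, -5, -5, 67, 73, 15, 14]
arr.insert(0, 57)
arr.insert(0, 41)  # [41, 57, -2, -5, -5, 67, 73, 15, 14]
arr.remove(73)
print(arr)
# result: [41, 57, -2, -5, -5, 67, 15, 14]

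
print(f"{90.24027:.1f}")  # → 90.2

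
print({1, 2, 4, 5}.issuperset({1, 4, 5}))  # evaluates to True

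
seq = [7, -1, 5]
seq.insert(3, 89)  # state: [7, -1, 5, 89]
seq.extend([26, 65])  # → [7, -1, 5, 89, 26, 65]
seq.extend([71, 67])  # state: [7, -1, 5, 89, 26, 65, 71, 67]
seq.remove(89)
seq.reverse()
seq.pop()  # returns 7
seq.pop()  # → -1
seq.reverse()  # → [5, 26, 65, 71, 67]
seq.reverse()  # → [67, 71, 65, 26, 5]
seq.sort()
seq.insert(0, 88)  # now [88, 5, 26, 65, 67, 71]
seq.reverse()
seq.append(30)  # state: [71, 67, 65, 26, 5, 88, 30]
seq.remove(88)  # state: [71, 67, 65, 26, 5, 30]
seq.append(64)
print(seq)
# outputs [71, 67, 65, 26, 5, 30, 64]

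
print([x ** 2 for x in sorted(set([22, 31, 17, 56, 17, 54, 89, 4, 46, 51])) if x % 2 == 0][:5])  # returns [16, 484, 2116, 2916, 3136]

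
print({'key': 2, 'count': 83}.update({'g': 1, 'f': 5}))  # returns None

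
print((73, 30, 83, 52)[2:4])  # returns (83, 52)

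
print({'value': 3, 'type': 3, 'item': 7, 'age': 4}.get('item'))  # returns 7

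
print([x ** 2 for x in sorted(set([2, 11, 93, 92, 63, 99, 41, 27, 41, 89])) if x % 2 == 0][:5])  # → [4, 8464]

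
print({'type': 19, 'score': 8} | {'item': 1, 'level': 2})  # {'type': 19, 'score': 8, 'item': 1, 'level': 2}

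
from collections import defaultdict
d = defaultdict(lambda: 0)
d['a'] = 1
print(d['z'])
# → 0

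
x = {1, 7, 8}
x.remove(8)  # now {1, 7}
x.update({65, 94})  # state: {1, 7, 65, 94}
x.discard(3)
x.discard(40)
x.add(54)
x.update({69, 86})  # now {1, 7, 54, 65, 69, 86, 94}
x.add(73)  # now {1, 7, 54, 65, 69, 73, 86, 94}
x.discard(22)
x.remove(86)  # {1, 7, 54, 65, 69, 73, 94}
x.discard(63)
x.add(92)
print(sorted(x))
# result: [1, 7, 54, 65, 69, 73, 92, 94]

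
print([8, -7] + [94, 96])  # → [8, -7, 94, 96]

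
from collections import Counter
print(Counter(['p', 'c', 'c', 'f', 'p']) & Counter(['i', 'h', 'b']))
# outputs Counter()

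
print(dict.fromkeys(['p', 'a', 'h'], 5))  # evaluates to {'p': 5, 'a': 5, 'h': 5}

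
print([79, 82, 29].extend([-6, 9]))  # None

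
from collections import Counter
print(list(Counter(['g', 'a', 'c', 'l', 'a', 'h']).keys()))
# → ['g', 'a', 'c', 'l', 'h']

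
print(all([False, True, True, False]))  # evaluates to False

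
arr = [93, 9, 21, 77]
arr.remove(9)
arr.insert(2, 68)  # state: [93, 21, 68, 77]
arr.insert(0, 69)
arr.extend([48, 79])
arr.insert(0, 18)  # [18, 69, 93, 21, 68, 77, 48, 79]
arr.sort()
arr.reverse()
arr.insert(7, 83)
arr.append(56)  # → [93, 79, 77, 69, 68, 48, 21, 83, 18, 56]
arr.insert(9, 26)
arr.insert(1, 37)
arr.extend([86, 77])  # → [93, 37, 79, 77, 69, 68, 48, 21, 83, 18, 26, 56, 86, 77]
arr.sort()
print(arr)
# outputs [18, 21, 26, 37, 48, 56, 68, 69, 77, 77, 79, 83, 86, 93]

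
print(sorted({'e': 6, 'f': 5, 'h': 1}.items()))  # [('e', 6), ('f', 5), ('h', 1)]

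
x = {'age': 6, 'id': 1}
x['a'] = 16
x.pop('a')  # 16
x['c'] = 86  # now {'age': 6, 'id': 1, 'c': 86}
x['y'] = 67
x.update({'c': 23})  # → {'age': 6, 'id': 1, 'c': 23, 'y': 67}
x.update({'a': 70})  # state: {'age': 6, 'id': 1, 'c': 23, 'y': 67, 'a': 70}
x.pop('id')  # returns 1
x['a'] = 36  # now {'age': 6, 'c': 23, 'y': 67, 'a': 36}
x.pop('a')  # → 36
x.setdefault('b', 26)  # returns 26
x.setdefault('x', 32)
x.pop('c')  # 23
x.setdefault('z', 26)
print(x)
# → {'age': 6, 'y': 67, 'b': 26, 'x': 32, 'z': 26}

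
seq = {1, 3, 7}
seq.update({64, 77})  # {1, 3, 7, 64, 77}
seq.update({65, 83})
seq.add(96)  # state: {1, 3, 7, 64, 65, 77, 83, 96}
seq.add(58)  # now {1, 3, 7, 58, 64, 65, 77, 83, 96}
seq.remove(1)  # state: {3, 7, 58, 64, 65, 77, 83, 96}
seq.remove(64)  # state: {3, 7, 58, 65, 77, 83, 96}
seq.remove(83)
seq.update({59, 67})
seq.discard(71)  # {3, 7, 58, 59, 65, 67, 77, 96}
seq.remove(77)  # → {3, 7, 58, 59, 65, 67, 96}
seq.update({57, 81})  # {3, 7, 57, 58, 59, 65, 67, 81, 96}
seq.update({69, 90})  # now {3, 7, 57, 58, 59, 65, 67, 69, 81, 90, 96}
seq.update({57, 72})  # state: {3, 7, 57, 58, 59, 65, 67, 69, 72, 81, 90, 96}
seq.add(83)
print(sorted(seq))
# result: [3, 7, 57, 58, 59, 65, 67, 69, 72, 81, 83, 90, 96]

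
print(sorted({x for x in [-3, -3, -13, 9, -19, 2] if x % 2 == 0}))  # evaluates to [2]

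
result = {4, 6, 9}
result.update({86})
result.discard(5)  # {4, 6, 9, 86}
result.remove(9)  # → {4, 6, 86}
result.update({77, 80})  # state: {4, 6, 77, 80, 86}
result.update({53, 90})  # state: {4, 6, 53, 77, 80, 86, 90}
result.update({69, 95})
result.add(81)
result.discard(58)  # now {4, 6, 53, 69, 77, 80, 81, 86, 90, 95}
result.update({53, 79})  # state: {4, 6, 53, 69, 77, 79, 80, 81, 86, 90, 95}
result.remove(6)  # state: {4, 53, 69, 77, 79, 80, 81, 86, 90, 95}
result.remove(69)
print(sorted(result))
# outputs [4, 53, 77, 79, 80, 81, 86, 90, 95]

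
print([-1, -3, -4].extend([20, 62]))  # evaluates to None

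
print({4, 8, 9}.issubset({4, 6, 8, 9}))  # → True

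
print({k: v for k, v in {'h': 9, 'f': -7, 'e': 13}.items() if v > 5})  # {'h': 9, 'e': 13}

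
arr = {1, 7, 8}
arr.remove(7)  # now {1, 8}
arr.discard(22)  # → {1, 8}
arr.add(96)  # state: {1, 8, 96}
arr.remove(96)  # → {1, 8}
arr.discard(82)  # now {1, 8}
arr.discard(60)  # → {1, 8}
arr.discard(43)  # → {1, 8}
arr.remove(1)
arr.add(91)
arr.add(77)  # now {8, 77, 91}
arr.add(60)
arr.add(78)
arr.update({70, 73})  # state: {8, 60, 70, 73, 77, 78, 91}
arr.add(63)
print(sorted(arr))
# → [8, 60, 63, 70, 73, 77, 78, 91]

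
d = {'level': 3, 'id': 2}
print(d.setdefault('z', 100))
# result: 100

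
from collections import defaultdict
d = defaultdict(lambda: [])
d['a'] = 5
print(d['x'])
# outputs []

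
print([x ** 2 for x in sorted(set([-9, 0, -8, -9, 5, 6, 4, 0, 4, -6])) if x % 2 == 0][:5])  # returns [64, 36, 0, 16, 36]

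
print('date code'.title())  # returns Date Code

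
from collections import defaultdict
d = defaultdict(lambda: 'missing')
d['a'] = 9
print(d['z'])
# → missing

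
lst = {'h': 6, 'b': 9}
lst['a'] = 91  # {'h': 6, 'b': 9, 'a': 91}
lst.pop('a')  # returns 91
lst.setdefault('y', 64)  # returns 64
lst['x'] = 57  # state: {'h': 6, 'b': 9, 'y': 64, 'x': 57}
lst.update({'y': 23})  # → {'h': 6, 'b': 9, 'y': 23, 'x': 57}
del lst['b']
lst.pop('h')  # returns 6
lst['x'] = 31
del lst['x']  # {'y': 23}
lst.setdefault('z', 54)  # 54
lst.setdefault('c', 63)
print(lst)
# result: {'y': 23, 'z': 54, 'c': 63}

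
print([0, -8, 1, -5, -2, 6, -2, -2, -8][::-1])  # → [-8, -2, -2, 6, -2, -5, 1, -8, 0]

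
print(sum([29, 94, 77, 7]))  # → 207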